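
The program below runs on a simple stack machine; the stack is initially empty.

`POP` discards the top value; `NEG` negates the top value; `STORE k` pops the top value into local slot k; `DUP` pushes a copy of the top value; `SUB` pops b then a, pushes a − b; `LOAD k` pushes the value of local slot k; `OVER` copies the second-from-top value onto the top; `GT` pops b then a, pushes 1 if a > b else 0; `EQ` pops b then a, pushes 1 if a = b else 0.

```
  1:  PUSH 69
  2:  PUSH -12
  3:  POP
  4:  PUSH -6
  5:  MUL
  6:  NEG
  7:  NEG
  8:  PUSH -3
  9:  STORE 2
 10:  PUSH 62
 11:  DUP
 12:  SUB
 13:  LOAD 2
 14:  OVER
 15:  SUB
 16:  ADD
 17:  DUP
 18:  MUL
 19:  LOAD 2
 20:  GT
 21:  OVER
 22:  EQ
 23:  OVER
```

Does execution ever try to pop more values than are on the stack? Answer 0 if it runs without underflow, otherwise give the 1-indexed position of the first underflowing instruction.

PUSH 69  : [69]
PUSH -12 : [69, -12]
POP      : [69]
PUSH -6  : [69, -6]
MUL      : [-414]
NEG      : [414]
NEG      : [-414]
PUSH -3  : [-414, -3]
STORE 2  : [-414]
PUSH 62  : [-414, 62]
DUP      : [-414, 62, 62]
SUB      : [-414, 0]
LOAD 2   : [-414, 0, -3]
OVER     : [-414, 0, -3, 0]
SUB      : [-414, 0, -3]
ADD      : [-414, -3]
DUP      : [-414, -3, -3]
MUL      : [-414, 9]
LOAD 2   : [-414, 9, -3]
GT       : [-414, 1]
OVER     : [-414, 1, -414]
EQ       : [-414, 0]
OVER     : [-414, 0, -414]

0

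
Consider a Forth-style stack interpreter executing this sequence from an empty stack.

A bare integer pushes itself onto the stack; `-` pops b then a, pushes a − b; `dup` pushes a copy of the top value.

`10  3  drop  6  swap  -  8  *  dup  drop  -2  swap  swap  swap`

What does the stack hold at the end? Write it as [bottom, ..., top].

10   -> [10]
3    -> [10, 3]
drop -> [10]
6    -> [10, 6]
swap -> [6, 10]
-    -> [-4]
8    -> [-4, 8]
*    -> [-32]
dup  -> [-32, -32]
drop -> [-32]
-2   -> [-32, -2]
swap -> [-2, -32]
swap -> [-32, -2]
swap -> [-2, -32]

[-2, -32]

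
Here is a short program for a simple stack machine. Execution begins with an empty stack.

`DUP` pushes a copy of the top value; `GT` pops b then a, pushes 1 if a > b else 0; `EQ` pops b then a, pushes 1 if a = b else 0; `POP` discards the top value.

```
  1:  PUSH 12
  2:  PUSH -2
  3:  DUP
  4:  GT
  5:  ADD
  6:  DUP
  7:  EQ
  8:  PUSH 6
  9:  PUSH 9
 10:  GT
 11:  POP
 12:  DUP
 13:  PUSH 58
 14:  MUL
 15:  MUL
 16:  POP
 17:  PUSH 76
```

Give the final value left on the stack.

PUSH 12 : [12]
PUSH -2 : [12, -2]
DUP     : [12, -2, -2]
GT      : [12, 0]
ADD     : [12]
DUP     : [12, 12]
EQ      : [1]
PUSH 6  : [1, 6]
PUSH 9  : [1, 6, 9]
GT      : [1, 0]
POP     : [1]
DUP     : [1, 1]
PUSH 58 : [1, 1, 58]
MUL     : [1, 58]
MUL     : [58]
POP     : []
PUSH 76 : [76]

76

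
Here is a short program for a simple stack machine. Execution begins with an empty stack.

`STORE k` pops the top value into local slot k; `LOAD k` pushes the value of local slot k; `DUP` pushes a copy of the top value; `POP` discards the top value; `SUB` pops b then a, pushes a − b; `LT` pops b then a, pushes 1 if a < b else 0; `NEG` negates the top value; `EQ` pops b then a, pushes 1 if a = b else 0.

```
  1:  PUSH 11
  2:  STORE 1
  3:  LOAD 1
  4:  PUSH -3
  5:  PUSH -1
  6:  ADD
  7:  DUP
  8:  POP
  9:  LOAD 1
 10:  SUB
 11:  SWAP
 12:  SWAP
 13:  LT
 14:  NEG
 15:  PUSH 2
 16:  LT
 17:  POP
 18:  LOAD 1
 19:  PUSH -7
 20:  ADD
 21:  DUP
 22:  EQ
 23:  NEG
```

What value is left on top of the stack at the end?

-1

PUSH 11 → 11
STORE 1 → (empty)
LOAD 1  → 11
PUSH -3 → 11 -3
PUSH -1 → 11 -3 -1
ADD     → 11 -4
DUP     → 11 -4 -4
POP     → 11 -4
LOAD 1  → 11 -4 11
SUB     → 11 -15
SWAP    → -15 11
SWAP    → 11 -15
LT      → 0
NEG     → 0
PUSH 2  → 0 2
LT      → 1
POP     → (empty)
LOAD 1  → 11
PUSH -7 → 11 -7
ADD     → 4
DUP     → 4 4
EQ      → 1
NEG     → -1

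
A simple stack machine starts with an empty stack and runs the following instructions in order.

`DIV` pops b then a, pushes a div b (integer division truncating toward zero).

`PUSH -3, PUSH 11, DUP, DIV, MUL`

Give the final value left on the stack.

PUSH -3  [-3]
PUSH 11  [-3, 11]
DUP      [-3, 11, 11]
DIV      [-3, 1]
MUL      [-3]

-3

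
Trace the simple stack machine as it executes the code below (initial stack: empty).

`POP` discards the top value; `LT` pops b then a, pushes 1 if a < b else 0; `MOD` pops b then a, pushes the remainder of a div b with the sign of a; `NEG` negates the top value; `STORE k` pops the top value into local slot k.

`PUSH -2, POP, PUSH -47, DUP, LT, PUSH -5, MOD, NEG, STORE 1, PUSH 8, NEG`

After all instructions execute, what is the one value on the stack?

-8

PUSH -2  : [-2]
POP      : []
PUSH -47 : [-47]
DUP      : [-47, -47]
LT       : [0]
PUSH -5  : [0, -5]
MOD      : [0]
NEG      : [0]
STORE 1  : []
PUSH 8   : [8]
NEG      : [-8]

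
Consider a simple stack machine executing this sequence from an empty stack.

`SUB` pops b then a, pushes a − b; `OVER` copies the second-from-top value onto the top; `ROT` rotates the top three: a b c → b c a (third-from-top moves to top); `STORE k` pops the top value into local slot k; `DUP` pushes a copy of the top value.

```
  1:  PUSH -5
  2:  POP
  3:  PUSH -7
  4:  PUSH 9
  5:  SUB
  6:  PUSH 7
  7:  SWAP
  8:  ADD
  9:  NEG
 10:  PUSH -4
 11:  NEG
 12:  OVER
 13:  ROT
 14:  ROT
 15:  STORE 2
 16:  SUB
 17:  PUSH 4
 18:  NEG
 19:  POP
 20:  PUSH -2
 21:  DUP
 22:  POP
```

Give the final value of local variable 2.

4

PUSH -5 → [-5]
POP     → []
PUSH -7 → [-7]
PUSH 9  → [-7, 9]
SUB     → [-16]
PUSH 7  → [-16, 7]
SWAP    → [7, -16]
ADD     → [-9]
NEG     → [9]
PUSH -4 → [9, -4]
NEG     → [9, 4]
OVER    → [9, 4, 9]
ROT     → [4, 9, 9]
ROT     → [9, 9, 4]
STORE 2 → [9, 9]
SUB     → [0]
PUSH 4  → [0, 4]
NEG     → [0, -4]
POP     → [0]
PUSH -2 → [0, -2]
DUP     → [0, -2, -2]
POP     → [0, -2]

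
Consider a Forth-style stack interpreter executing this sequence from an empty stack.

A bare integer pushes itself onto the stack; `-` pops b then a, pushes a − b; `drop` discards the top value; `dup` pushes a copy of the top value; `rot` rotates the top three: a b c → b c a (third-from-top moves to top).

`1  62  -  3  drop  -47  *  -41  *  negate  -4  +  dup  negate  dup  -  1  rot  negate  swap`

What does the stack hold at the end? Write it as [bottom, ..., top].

[0, -117543, 1]

1      : 1
62     : 1 62
-      : -61
3      : -61 3
drop   : -61
-47    : -61 -47
*      : 2867
-41    : 2867 -41
*      : -117547
negate : 117547
-4     : 117547 -4
+      : 117543
dup    : 117543 117543
negate : 117543 -117543
dup    : 117543 -117543 -117543
-      : 117543 0
1      : 117543 0 1
rot    : 0 1 117543
negate : 0 1 -117543
swap   : 0 -117543 1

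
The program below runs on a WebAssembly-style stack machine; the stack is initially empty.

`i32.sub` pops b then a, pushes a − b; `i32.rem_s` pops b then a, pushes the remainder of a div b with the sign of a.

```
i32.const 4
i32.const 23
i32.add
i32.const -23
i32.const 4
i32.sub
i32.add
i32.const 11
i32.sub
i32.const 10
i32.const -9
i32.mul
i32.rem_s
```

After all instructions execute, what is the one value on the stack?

-11

i32.const 4   -> 4
i32.const 23  -> 4 23
i32.add       -> 27
i32.const -23 -> 27 -23
i32.const 4   -> 27 -23 4
i32.sub       -> 27 -27
i32.add       -> 0
i32.const 11  -> 0 11
i32.sub       -> -11
i32.const 10  -> -11 10
i32.const -9  -> -11 10 -9
i32.mul       -> -11 -90
i32.rem_s     -> -11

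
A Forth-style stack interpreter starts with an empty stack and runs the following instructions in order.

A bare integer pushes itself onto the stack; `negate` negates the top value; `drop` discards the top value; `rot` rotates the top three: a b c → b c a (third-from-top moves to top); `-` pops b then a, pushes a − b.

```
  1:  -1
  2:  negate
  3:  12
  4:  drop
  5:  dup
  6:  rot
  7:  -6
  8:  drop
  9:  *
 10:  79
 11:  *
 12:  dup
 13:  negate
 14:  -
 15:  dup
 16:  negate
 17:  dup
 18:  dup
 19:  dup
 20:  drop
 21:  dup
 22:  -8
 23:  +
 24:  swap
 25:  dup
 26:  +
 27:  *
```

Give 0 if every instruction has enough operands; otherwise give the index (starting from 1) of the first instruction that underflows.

-1     → [-1]
negate → [1]
12     → [1, 12]
drop   → [1]
dup    → [1, 1]
rot  — needs 3 operands, stack has 2 → underflow

6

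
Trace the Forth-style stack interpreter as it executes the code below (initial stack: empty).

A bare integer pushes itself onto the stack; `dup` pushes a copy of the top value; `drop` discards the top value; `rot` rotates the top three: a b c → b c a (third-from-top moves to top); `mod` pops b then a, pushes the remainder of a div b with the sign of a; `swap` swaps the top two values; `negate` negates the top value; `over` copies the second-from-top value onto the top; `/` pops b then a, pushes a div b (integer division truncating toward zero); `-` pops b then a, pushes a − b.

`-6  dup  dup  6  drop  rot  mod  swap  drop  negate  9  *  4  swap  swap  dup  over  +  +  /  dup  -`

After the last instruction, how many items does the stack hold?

1

-6     → [-6]
dup    → [-6, -6]
dup    → [-6, -6, -6]
6      → [-6, -6, -6, 6]
drop   → [-6, -6, -6]
rot    → [-6, -6, -6]
mod    → [-6, 0]
swap   → [0, -6]
drop   → [0]
negate → [0]
9      → [0, 9]
*      → [0]
4      → [0, 4]
swap   → [4, 0]
swap   → [0, 4]
dup    → [0, 4, 4]
over   → [0, 4, 4, 4]
+      → [0, 4, 8]
+      → [0, 12]
/      → [0]
dup    → [0, 0]
-      → [0]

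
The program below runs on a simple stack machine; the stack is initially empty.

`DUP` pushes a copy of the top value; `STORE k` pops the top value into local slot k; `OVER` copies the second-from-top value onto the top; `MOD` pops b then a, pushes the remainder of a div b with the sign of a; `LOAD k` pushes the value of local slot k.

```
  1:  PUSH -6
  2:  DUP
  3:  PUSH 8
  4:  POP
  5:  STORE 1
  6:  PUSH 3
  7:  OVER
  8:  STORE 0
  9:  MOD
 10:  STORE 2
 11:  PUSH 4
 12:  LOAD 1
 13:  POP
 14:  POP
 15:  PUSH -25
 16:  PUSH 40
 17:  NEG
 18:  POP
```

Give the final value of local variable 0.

PUSH -6  → [-6]
DUP      → [-6, -6]
PUSH 8   → [-6, -6, 8]
POP      → [-6, -6]
STORE 1  → [-6]
PUSH 3   → [-6, 3]
OVER     → [-6, 3, -6]
STORE 0  → [-6, 3]
MOD      → [0]
STORE 2  → []
PUSH 4   → [4]
LOAD 1   → [4, -6]
POP      → [4]
POP      → []
PUSH -25 → [-25]
PUSH 40  → [-25, 40]
NEG      → [-25, -40]
POP      → [-25]

-6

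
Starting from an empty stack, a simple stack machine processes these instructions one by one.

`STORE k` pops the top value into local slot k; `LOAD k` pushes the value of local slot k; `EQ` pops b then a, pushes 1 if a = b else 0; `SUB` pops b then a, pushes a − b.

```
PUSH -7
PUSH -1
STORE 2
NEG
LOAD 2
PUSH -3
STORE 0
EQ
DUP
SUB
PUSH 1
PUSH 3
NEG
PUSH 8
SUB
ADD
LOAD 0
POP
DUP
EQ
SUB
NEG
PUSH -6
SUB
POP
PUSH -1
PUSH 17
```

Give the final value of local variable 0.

PUSH -7 -> [-7]
PUSH -1 -> [-7, -1]
STORE 2 -> [-7]
NEG     -> [7]
LOAD 2  -> [7, -1]
PUSH -3 -> [7, -1, -3]
STORE 0 -> [7, -1]
EQ      -> [0]
DUP     -> [0, 0]
SUB     -> [0]
PUSH 1  -> [0, 1]
PUSH 3  -> [0, 1, 3]
NEG     -> [0, 1, -3]
PUSH 8  -> [0, 1, -3, 8]
SUB     -> [0, 1, -11]
ADD     -> [0, -10]
LOAD 0  -> [0, -10, -3]
POP     -> [0, -10]
DUP     -> [0, -10, -10]
EQ      -> [0, 1]
SUB     -> [-1]
NEG     -> [1]
PUSH -6 -> [1, -6]
SUB     -> [7]
POP     -> []
PUSH -1 -> [-1]
PUSH 17 -> [-1, 17]

-3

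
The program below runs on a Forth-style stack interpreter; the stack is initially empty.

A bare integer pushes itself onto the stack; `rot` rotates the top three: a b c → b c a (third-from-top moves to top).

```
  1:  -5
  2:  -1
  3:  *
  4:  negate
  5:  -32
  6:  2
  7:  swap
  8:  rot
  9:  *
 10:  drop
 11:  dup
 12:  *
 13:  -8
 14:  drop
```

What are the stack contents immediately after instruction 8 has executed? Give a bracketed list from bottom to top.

[2, -32, -5]

-5      [-5]
-1      [-5, -1]
*       [5]
negate  [-5]
-32     [-5, -32]
2       [-5, -32, 2]
swap    [-5, 2, -32]
rot     [2, -32, -5]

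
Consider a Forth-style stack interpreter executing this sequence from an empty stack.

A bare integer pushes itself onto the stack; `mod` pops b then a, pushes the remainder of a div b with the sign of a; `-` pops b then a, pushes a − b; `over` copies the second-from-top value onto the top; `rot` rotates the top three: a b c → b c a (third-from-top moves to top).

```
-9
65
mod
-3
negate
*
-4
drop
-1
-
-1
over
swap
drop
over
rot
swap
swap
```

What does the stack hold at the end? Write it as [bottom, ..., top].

-9     -> [-9]
65     -> [-9, 65]
mod    -> [-9]
-3     -> [-9, -3]
negate -> [-9, 3]
*      -> [-27]
-4     -> [-27, -4]
drop   -> [-27]
-1     -> [-27, -1]
-      -> [-26]
-1     -> [-26, -1]
over   -> [-26, -1, -26]
swap   -> [-26, -26, -1]
drop   -> [-26, -26]
over   -> [-26, -26, -26]
rot    -> [-26, -26, -26]
swap   -> [-26, -26, -26]
swap   -> [-26, -26, -26]

[-26, -26, -26]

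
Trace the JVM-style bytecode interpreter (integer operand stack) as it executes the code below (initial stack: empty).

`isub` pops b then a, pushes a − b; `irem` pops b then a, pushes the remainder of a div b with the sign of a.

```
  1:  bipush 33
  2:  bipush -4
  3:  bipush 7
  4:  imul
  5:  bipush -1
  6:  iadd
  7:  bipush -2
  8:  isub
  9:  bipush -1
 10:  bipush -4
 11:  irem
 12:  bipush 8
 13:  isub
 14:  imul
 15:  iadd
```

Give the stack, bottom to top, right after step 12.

bipush 33 -> 33
bipush -4 -> 33 -4
bipush 7  -> 33 -4 7
imul      -> 33 -28
bipush -1 -> 33 -28 -1
iadd      -> 33 -29
bipush -2 -> 33 -29 -2
isub      -> 33 -27
bipush -1 -> 33 -27 -1
bipush -4 -> 33 -27 -1 -4
irem      -> 33 -27 -1
bipush 8  -> 33 -27 -1 8

[33, -27, -1, 8]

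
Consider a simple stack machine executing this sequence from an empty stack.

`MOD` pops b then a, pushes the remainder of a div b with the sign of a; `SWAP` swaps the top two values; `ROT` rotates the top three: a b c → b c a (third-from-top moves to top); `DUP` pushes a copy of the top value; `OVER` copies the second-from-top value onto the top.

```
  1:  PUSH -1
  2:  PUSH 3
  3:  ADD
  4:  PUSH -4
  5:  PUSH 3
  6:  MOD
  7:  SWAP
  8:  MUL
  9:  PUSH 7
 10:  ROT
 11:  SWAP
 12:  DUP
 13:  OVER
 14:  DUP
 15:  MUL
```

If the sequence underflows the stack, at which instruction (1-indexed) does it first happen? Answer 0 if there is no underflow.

10

PUSH -1  [-1]
PUSH 3   [-1, 3]
ADD      [2]
PUSH -4  [2, -4]
PUSH 3   [2, -4, 3]
MOD      [2, -1]
SWAP     [-1, 2]
MUL      [-2]
PUSH 7   [-2, 7]
ROT  — needs 3 operands, stack has 2 → underflow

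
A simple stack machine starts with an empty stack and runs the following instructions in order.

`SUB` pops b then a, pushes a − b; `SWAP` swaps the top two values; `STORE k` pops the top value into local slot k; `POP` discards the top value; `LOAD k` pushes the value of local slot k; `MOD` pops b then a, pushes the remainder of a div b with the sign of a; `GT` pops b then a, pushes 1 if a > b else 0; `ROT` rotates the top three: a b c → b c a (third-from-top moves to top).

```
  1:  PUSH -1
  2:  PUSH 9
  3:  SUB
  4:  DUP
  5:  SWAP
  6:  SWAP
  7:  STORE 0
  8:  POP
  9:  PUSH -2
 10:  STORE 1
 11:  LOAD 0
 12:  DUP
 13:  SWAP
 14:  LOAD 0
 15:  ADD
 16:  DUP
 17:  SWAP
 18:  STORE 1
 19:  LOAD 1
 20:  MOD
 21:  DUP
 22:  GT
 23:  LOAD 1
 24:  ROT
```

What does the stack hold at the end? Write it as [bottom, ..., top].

PUSH -1 → -1
PUSH 9  → -1 9
SUB     → -10
DUP     → -10 -10
SWAP    → -10 -10
SWAP    → -10 -10
STORE 0 → -10
POP     → (empty)
PUSH -2 → -2
STORE 1 → (empty)
LOAD 0  → -10
DUP     → -10 -10
SWAP    → -10 -10
LOAD 0  → -10 -10 -10
ADD     → -10 -20
DUP     → -10 -20 -20
SWAP    → -10 -20 -20
STORE 1 → -10 -20
LOAD 1  → -10 -20 -20
MOD     → -10 0
DUP     → -10 0 0
GT      → -10 0
LOAD 1  → -10 0 -20
ROT     → 0 -20 -10

[0, -20, -10]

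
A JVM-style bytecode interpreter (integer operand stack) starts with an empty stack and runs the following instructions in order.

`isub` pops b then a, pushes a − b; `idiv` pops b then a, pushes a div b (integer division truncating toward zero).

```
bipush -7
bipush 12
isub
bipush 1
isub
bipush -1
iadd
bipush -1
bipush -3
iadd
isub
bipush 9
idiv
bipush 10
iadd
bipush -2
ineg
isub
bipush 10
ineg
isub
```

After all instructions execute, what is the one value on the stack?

bipush -7 → -7
bipush 12 → -7 12
isub      → -19
bipush 1  → -19 1
isub      → -20
bipush -1 → -20 -1
iadd      → -21
bipush -1 → -21 -1
bipush -3 → -21 -1 -3
iadd      → -21 -4
isub      → -17
bipush 9  → -17 9
idiv      → -1
bipush 10 → -1 10
iadd      → 9
bipush -2 → 9 -2
ineg      → 9 2
isub      → 7
bipush 10 → 7 10
ineg      → 7 -10
isub      → 17

17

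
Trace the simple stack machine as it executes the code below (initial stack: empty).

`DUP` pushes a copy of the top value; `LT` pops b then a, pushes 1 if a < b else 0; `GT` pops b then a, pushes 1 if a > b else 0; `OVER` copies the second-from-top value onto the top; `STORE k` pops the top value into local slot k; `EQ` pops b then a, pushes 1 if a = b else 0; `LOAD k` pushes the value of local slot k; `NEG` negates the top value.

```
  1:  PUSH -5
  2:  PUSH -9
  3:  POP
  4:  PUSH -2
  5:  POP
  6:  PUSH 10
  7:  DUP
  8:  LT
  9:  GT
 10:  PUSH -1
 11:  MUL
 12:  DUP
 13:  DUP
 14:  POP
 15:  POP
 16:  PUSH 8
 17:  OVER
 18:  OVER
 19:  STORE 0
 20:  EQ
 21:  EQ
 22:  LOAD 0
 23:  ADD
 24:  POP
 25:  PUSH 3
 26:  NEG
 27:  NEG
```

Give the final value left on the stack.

3

PUSH -5 : [-5]
PUSH -9 : [-5, -9]
POP     : [-5]
PUSH -2 : [-5, -2]
POP     : [-5]
PUSH 10 : [-5, 10]
DUP     : [-5, 10, 10]
LT      : [-5, 0]
GT      : [0]
PUSH -1 : [0, -1]
MUL     : [0]
DUP     : [0, 0]
DUP     : [0, 0, 0]
POP     : [0, 0]
POP     : [0]
PUSH 8  : [0, 8]
OVER    : [0, 8, 0]
OVER    : [0, 8, 0, 8]
STORE 0 : [0, 8, 0]
EQ      : [0, 0]
EQ      : [1]
LOAD 0  : [1, 8]
ADD     : [9]
POP     : []
PUSH 3  : [3]
NEG     : [-3]
NEG     : [3]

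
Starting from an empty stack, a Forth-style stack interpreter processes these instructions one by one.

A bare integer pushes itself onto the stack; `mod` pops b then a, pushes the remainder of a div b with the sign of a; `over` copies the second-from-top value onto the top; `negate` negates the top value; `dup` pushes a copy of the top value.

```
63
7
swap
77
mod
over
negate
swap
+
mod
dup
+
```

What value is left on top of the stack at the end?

63     : [63]
7      : [63, 7]
swap   : [7, 63]
77     : [7, 63, 77]
mod    : [7, 63]
over   : [7, 63, 7]
negate : [7, 63, -7]
swap   : [7, -7, 63]
+      : [7, 56]
mod    : [7]
dup    : [7, 7]
+      : [14]

14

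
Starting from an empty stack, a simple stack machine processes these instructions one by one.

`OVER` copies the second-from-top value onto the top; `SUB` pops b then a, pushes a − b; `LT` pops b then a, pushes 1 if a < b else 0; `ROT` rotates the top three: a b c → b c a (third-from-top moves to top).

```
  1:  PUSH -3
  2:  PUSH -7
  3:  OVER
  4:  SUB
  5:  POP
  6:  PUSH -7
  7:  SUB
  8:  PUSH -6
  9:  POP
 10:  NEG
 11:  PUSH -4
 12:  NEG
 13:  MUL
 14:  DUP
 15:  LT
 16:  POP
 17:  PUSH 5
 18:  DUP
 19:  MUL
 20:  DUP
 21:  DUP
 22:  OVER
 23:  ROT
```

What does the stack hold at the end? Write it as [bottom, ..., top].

[25, 25, 25, 25]

PUSH -3 : [-3]
PUSH -7 : [-3, -7]
OVER    : [-3, -7, -3]
SUB     : [-3, -4]
POP     : [-3]
PUSH -7 : [-3, -7]
SUB     : [4]
PUSH -6 : [4, -6]
POP     : [4]
NEG     : [-4]
PUSH -4 : [-4, -4]
NEG     : [-4, 4]
MUL     : [-16]
DUP     : [-16, -16]
LT      : [0]
POP     : []
PUSH 5  : [5]
DUP     : [5, 5]
MUL     : [25]
DUP     : [25, 25]
DUP     : [25, 25, 25]
OVER    : [25, 25, 25, 25]
ROT     : [25, 25, 25, 25]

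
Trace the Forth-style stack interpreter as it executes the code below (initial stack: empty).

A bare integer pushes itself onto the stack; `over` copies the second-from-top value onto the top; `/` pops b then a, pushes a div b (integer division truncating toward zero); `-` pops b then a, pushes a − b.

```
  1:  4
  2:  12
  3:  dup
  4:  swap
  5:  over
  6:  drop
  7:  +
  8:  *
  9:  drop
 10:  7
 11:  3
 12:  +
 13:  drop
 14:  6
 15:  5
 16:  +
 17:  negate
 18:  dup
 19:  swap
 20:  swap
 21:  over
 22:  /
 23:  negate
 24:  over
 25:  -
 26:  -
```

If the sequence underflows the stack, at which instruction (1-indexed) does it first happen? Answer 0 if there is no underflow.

4      → [4]
12     → [4, 12]
dup    → [4, 12, 12]
swap   → [4, 12, 12]
over   → [4, 12, 12, 12]
drop   → [4, 12, 12]
+      → [4, 24]
*      → [96]
drop   → []
7      → [7]
3      → [7, 3]
+      → [10]
drop   → []
6      → [6]
5      → [6, 5]
+      → [11]
negate → [-11]
dup    → [-11, -11]
swap   → [-11, -11]
swap   → [-11, -11]
over   → [-11, -11, -11]
/      → [-11, 1]
negate → [-11, -1]
over   → [-11, -1, -11]
-      → [-11, 10]
-      → [-21]

0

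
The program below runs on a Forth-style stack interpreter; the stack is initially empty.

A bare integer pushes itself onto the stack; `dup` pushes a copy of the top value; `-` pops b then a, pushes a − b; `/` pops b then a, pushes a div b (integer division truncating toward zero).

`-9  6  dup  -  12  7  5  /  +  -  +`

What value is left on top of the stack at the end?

-9  → -9
6   → -9 6
dup → -9 6 6
-   → -9 0
12  → -9 0 12
7   → -9 0 12 7
5   → -9 0 12 7 5
/   → -9 0 12 1
+   → -9 0 13
-   → -9 -13
+   → -22

-22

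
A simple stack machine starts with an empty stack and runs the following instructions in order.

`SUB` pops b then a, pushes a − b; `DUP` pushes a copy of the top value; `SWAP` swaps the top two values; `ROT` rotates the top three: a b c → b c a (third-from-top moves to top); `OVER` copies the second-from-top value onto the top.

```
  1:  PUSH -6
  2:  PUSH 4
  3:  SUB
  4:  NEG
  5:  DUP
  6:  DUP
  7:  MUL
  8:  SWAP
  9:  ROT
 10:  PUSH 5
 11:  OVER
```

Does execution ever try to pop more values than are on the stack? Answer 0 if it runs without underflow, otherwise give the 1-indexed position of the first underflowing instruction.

PUSH -6  [-6]
PUSH 4   [-6, 4]
SUB      [-10]
NEG      [10]
DUP      [10, 10]
DUP      [10, 10, 10]
MUL      [10, 100]
SWAP     [100, 10]
ROT  — needs 3 operands, stack has 2 → underflow

9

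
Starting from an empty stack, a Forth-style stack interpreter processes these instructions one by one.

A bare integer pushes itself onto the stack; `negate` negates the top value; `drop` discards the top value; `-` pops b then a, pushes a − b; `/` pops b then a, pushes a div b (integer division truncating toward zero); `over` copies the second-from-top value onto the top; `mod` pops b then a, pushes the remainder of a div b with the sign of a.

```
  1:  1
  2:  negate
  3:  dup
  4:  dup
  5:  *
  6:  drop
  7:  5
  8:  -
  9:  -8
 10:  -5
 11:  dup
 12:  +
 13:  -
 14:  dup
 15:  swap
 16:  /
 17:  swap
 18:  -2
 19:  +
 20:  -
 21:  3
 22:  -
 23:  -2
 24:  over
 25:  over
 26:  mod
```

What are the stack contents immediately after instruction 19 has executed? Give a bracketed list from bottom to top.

1      : [1]
negate : [-1]
dup    : [-1, -1]
dup    : [-1, -1, -1]
*      : [-1, 1]
drop   : [-1]
5      : [-1, 5]
-      : [-6]
-8     : [-6, -8]
-5     : [-6, -8, -5]
dup    : [-6, -8, -5, -5]
+      : [-6, -8, -10]
-      : [-6, 2]
dup    : [-6, 2, 2]
swap   : [-6, 2, 2]
/      : [-6, 1]
swap   : [1, -6]
-2     : [1, -6, -2]
+      : [1, -8]

[1, -8]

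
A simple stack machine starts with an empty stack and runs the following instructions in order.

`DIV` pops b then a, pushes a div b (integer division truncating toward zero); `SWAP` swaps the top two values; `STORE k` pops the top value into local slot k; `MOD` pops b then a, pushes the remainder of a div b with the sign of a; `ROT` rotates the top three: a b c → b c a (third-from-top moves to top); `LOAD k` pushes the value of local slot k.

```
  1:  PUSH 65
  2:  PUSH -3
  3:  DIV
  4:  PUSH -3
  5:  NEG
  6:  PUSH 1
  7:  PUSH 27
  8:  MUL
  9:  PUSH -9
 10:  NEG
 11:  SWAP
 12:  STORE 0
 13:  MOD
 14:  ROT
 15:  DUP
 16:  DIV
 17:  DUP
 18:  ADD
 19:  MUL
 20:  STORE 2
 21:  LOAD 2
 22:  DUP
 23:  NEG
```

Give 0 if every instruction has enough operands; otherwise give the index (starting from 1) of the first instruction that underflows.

14

PUSH 65 : 65
PUSH -3 : 65 -3
DIV     : -21
PUSH -3 : -21 -3
NEG     : -21 3
PUSH 1  : -21 3 1
PUSH 27 : -21 3 1 27
MUL     : -21 3 27
PUSH -9 : -21 3 27 -9
NEG     : -21 3 27 9
SWAP    : -21 3 9 27
STORE 0 : -21 3 9
MOD     : -21 3
ROT  — needs 3 operands, stack has 2 → underflow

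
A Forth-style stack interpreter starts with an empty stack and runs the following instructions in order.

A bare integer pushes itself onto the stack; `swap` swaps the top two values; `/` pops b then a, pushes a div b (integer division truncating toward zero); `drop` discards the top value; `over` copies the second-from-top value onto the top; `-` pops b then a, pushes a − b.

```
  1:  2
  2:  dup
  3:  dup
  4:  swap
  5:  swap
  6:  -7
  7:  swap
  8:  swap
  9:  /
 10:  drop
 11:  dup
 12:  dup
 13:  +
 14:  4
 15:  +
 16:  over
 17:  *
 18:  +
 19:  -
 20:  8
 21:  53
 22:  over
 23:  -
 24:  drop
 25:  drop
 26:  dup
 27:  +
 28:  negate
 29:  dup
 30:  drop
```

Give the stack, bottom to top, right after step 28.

[32]

2      : [2]
dup    : [2, 2]
dup    : [2, 2, 2]
swap   : [2, 2, 2]
swap   : [2, 2, 2]
-7     : [2, 2, 2, -7]
swap   : [2, 2, -7, 2]
swap   : [2, 2, 2, -7]
/      : [2, 2, 0]
drop   : [2, 2]
dup    : [2, 2, 2]
dup    : [2, 2, 2, 2]
+      : [2, 2, 4]
4      : [2, 2, 4, 4]
+      : [2, 2, 8]
over   : [2, 2, 8, 2]
*      : [2, 2, 16]
+      : [2, 18]
-      : [-16]
8      : [-16, 8]
53     : [-16, 8, 53]
over   : [-16, 8, 53, 8]
-      : [-16, 8, 45]
drop   : [-16, 8]
drop   : [-16]
dup    : [-16, -16]
+      : [-32]
negate : [32]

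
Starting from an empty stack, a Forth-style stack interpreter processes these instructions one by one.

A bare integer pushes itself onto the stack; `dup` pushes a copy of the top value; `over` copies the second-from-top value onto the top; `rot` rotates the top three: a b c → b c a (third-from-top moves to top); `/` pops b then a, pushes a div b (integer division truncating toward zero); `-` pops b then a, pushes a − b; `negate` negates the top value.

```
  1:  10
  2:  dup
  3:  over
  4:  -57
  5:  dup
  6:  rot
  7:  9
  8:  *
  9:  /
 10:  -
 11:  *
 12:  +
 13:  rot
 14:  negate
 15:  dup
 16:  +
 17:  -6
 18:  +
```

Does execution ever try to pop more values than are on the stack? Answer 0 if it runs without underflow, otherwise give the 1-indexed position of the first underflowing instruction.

13

10   → 10
dup  → 10 10
over → 10 10 10
-57  → 10 10 10 -57
dup  → 10 10 10 -57 -57
rot  → 10 10 -57 -57 10
9    → 10 10 -57 -57 10 9
*    → 10 10 -57 -57 90
/    → 10 10 -57 0
-    → 10 10 -57
*    → 10 -570
+    → -560
rot  — needs 3 operands, stack has 1 → underflow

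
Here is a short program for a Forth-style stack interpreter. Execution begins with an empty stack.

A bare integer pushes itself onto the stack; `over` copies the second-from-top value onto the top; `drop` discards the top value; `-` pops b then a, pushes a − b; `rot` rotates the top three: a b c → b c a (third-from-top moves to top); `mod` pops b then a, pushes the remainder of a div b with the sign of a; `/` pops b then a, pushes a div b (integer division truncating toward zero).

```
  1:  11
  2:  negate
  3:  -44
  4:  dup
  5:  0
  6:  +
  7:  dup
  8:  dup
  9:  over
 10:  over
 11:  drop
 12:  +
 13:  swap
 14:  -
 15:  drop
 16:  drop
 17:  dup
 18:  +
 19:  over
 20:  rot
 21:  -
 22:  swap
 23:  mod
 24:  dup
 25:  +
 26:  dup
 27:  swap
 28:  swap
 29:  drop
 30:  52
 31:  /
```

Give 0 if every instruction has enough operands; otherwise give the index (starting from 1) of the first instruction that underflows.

0

11     → [11]
negate → [-11]
-44    → [-11, -44]
dup    → [-11, -44, -44]
0      → [-11, -44, -44, 0]
+      → [-11, -44, -44]
dup    → [-11, -44, -44, -44]
dup    → [-11, -44, -44, -44, -44]
over   → [-11, -44, -44, -44, -44, -44]
over   → [-11, -44, -44, -44, -44, -44, -44]
drop   → [-11, -44, -44, -44, -44, -44]
+      → [-11, -44, -44, -44, -88]
swap   → [-11, -44, -44, -88, -44]
-      → [-11, -44, -44, -44]
drop   → [-11, -44, -44]
drop   → [-11, -44]
dup    → [-11, -44, -44]
+      → [-11, -88]
over   → [-11, -88, -11]
rot    → [-88, -11, -11]
-      → [-88, 0]
swap   → [0, -88]
mod    → [0]
dup    → [0, 0]
+      → [0]
dup    → [0, 0]
swap   → [0, 0]
swap   → [0, 0]
drop   → [0]
52     → [0, 52]
/      → [0]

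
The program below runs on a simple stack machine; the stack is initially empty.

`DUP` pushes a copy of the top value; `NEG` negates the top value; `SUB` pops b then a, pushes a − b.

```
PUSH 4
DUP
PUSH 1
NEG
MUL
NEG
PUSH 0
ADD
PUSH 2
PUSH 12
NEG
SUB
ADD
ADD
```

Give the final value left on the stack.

PUSH 4   4
DUP      4 4
PUSH 1   4 4 1
NEG      4 4 -1
MUL      4 -4
NEG      4 4
PUSH 0   4 4 0
ADD      4 4
PUSH 2   4 4 2
PUSH 12  4 4 2 12
NEG      4 4 2 -12
SUB      4 4 14
ADD      4 18
ADD      22

22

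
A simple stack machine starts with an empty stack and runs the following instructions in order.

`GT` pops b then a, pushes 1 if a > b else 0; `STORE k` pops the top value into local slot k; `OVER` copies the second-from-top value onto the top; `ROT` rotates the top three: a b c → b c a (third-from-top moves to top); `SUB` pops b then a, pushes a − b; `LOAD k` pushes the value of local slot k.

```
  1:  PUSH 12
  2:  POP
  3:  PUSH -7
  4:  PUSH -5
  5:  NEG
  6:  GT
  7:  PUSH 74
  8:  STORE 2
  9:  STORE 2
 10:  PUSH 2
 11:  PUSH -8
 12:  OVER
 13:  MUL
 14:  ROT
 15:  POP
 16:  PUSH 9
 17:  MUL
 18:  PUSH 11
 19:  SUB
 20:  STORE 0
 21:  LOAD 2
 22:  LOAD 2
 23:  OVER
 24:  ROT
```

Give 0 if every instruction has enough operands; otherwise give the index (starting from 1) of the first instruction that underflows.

14

PUSH 12 -> [12]
POP     -> []
PUSH -7 -> [-7]
PUSH -5 -> [-7, -5]
NEG     -> [-7, 5]
GT      -> [0]
PUSH 74 -> [0, 74]
STORE 2 -> [0]
STORE 2 -> []
PUSH 2  -> [2]
PUSH -8 -> [2, -8]
OVER    -> [2, -8, 2]
MUL     -> [2, -16]
ROT  — needs 3 operands, stack has 2 → underflow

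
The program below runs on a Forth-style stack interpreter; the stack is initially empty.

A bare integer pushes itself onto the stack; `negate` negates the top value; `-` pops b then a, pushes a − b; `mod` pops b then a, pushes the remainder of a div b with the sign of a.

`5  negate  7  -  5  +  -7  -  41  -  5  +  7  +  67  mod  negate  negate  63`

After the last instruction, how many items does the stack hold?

2

5      -> 5
negate -> -5
7      -> -5 7
-      -> -12
5      -> -12 5
+      -> -7
-7     -> -7 -7
-      -> 0
41     -> 0 41
-      -> -41
5      -> -41 5
+      -> -36
7      -> -36 7
+      -> -29
67     -> -29 67
mod    -> -29
negate -> 29
negate -> -29
63     -> -29 63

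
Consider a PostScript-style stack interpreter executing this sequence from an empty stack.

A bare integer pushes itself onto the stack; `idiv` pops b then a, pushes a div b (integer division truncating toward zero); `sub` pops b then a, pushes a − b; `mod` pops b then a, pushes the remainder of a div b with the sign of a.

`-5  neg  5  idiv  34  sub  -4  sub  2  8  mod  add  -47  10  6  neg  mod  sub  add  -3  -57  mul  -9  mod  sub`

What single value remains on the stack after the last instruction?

-5    [-5]
neg   [5]
5     [5, 5]
idiv  [1]
34    [1, 34]
sub   [-33]
-4    [-33, -4]
sub   [-29]
2     [-29, 2]
8     [-29, 2, 8]
mod   [-29, 2]
add   [-27]
-47   [-27, -47]
10    [-27, -47, 10]
6     [-27, -47, 10, 6]
neg   [-27, -47, 10, -6]
mod   [-27, -47, 4]
sub   [-27, -51]
add   [-78]
-3    [-78, -3]
-57   [-78, -3, -57]
mul   [-78, 171]
-9    [-78, 171, -9]
mod   [-78, 0]
sub   [-78]

-78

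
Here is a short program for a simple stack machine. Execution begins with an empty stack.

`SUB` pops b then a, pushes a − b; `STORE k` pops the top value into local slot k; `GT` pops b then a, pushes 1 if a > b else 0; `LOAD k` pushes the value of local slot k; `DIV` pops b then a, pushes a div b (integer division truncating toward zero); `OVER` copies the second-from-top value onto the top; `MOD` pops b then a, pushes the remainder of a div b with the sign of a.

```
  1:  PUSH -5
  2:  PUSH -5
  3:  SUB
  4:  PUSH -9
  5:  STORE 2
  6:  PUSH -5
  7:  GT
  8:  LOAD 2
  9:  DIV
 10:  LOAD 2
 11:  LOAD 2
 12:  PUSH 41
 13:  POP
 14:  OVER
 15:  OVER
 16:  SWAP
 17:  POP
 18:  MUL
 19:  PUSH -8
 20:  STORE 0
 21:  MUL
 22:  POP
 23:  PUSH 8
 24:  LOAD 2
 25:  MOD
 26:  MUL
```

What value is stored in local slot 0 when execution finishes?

PUSH -5 -> [-5]
PUSH -5 -> [-5, -5]
SUB     -> [0]
PUSH -9 -> [0, -9]
STORE 2 -> [0]
PUSH -5 -> [0, -5]
GT      -> [1]
LOAD 2  -> [1, -9]
DIV     -> [0]
LOAD 2  -> [0, -9]
LOAD 2  -> [0, -9, -9]
PUSH 41 -> [0, -9, -9, 41]
POP     -> [0, -9, -9]
OVER    -> [0, -9, -9, -9]
OVER    -> [0, -9, -9, -9, -9]
SWAP    -> [0, -9, -9, -9, -9]
POP     -> [0, -9, -9, -9]
MUL     -> [0, -9, 81]
PUSH -8 -> [0, -9, 81, -8]
STORE 0 -> [0, -9, 81]
MUL     -> [0, -729]
POP     -> [0]
PUSH 8  -> [0, 8]
LOAD 2  -> [0, 8, -9]
MOD     -> [0, 8]
MUL     -> [0]

-8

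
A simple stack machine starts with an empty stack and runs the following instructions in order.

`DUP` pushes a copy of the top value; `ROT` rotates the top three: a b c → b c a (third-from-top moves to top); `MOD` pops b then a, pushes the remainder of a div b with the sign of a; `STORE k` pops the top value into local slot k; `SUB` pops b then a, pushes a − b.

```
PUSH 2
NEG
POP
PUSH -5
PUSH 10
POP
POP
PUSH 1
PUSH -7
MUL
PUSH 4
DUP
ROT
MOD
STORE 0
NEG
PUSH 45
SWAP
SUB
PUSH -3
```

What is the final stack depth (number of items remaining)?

PUSH 2  -> 2
NEG     -> -2
POP     -> (empty)
PUSH -5 -> -5
PUSH 10 -> -5 10
POP     -> -5
POP     -> (empty)
PUSH 1  -> 1
PUSH -7 -> 1 -7
MUL     -> -7
PUSH 4  -> -7 4
DUP     -> -7 4 4
ROT     -> 4 4 -7
MOD     -> 4 4
STORE 0 -> 4
NEG     -> -4
PUSH 45 -> -4 45
SWAP    -> 45 -4
SUB     -> 49
PUSH -3 -> 49 -3

2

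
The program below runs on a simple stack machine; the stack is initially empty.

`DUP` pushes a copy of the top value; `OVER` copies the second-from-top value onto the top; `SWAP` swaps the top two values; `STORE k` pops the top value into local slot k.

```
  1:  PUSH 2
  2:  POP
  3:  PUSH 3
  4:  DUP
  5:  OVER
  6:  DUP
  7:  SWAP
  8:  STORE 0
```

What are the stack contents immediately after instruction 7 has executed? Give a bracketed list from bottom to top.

[3, 3, 3, 3]

PUSH 2  [2]
POP     []
PUSH 3  [3]
DUP     [3, 3]
OVER    [3, 3, 3]
DUP     [3, 3, 3, 3]
SWAP    [3, 3, 3, 3]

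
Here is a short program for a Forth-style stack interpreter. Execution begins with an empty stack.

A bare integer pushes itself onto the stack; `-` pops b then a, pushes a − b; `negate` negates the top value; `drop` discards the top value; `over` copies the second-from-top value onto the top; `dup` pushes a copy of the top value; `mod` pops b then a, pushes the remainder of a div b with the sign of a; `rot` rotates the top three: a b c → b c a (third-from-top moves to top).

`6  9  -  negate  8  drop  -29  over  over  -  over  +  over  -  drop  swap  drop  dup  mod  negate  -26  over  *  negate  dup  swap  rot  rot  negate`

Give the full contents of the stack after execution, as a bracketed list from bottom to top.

6      : [6]
9      : [6, 9]
-      : [-3]
negate : [3]
8      : [3, 8]
drop   : [3]
-29    : [3, -29]
over   : [3, -29, 3]
over   : [3, -29, 3, -29]
-      : [3, -29, 32]
over   : [3, -29, 32, -29]
+      : [3, -29, 3]
over   : [3, -29, 3, -29]
-      : [3, -29, 32]
drop   : [3, -29]
swap   : [-29, 3]
drop   : [-29]
dup    : [-29, -29]
mod    : [0]
negate : [0]
-26    : [0, -26]
over   : [0, -26, 0]
*      : [0, 0]
negate : [0, 0]
dup    : [0, 0, 0]
swap   : [0, 0, 0]
rot    : [0, 0, 0]
rot    : [0, 0, 0]
negate : [0, 0, 0]

[0, 0, 0]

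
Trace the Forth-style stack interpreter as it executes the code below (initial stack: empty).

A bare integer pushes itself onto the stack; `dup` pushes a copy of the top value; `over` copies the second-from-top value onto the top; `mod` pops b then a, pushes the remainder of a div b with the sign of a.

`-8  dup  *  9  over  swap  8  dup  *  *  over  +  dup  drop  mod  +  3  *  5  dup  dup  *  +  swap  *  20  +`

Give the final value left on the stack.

11540

-8   -> -8
dup  -> -8 -8
*    -> 64
9    -> 64 9
over -> 64 9 64
swap -> 64 64 9
8    -> 64 64 9 8
dup  -> 64 64 9 8 8
*    -> 64 64 9 64
*    -> 64 64 576
over -> 64 64 576 64
+    -> 64 64 640
dup  -> 64 64 640 640
drop -> 64 64 640
mod  -> 64 64
+    -> 128
3    -> 128 3
*    -> 384
5    -> 384 5
dup  -> 384 5 5
dup  -> 384 5 5 5
*    -> 384 5 25
+    -> 384 30
swap -> 30 384
*    -> 11520
20   -> 11520 20
+    -> 11540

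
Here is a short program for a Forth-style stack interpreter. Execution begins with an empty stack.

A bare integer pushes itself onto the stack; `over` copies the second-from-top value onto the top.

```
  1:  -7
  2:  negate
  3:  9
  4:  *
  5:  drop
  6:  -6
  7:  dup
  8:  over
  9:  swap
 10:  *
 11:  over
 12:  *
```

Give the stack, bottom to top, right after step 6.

[-6]

-7     -> [-7]
negate -> [7]
9      -> [7, 9]
*      -> [63]
drop   -> []
-6     -> [-6]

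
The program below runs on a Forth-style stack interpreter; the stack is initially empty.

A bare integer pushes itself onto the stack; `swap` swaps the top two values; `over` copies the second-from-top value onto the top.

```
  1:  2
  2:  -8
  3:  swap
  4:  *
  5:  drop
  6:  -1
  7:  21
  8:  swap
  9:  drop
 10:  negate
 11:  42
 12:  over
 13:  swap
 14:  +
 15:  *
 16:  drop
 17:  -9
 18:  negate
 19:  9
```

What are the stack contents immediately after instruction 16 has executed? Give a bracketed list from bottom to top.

[]

2      : 2
-8     : 2 -8
swap   : -8 2
*      : -16
drop   : (empty)
-1     : -1
21     : -1 21
swap   : 21 -1
drop   : 21
negate : -21
42     : -21 42
over   : -21 42 -21
swap   : -21 -21 42
+      : -21 21
*      : -441
drop   : (empty)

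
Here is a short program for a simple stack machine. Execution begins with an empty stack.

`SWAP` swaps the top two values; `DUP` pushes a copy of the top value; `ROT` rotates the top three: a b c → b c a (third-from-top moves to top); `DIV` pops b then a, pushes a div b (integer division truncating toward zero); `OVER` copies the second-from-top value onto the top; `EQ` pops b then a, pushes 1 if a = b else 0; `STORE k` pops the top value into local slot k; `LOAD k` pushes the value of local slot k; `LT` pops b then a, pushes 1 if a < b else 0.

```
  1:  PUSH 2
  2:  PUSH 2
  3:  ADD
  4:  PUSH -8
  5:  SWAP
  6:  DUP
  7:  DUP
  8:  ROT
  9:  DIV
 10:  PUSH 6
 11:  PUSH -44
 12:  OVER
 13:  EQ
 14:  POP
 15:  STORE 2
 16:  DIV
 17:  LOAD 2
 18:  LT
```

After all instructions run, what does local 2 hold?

6

PUSH 2    2
PUSH 2    2 2
ADD       4
PUSH -8   4 -8
SWAP      -8 4
DUP       -8 4 4
DUP       -8 4 4 4
ROT       -8 4 4 4
DIV       -8 4 1
PUSH 6    -8 4 1 6
PUSH -44  -8 4 1 6 -44
OVER      -8 4 1 6 -44 6
EQ        -8 4 1 6 0
POP       -8 4 1 6
STORE 2   -8 4 1
DIV       -8 4
LOAD 2    -8 4 6
LT        -8 1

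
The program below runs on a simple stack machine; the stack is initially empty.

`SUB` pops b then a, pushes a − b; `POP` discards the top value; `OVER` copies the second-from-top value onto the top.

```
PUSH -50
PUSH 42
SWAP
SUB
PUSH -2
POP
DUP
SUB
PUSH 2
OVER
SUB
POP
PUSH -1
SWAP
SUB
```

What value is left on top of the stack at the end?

-1

PUSH -50 → [-50]
PUSH 42  → [-50, 42]
SWAP     → [42, -50]
SUB      → [92]
PUSH -2  → [92, -2]
POP      → [92]
DUP      → [92, 92]
SUB      → [0]
PUSH 2   → [0, 2]
OVER     → [0, 2, 0]
SUB      → [0, 2]
POP      → [0]
PUSH -1  → [0, -1]
SWAP     → [-1, 0]
SUB      → [-1]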